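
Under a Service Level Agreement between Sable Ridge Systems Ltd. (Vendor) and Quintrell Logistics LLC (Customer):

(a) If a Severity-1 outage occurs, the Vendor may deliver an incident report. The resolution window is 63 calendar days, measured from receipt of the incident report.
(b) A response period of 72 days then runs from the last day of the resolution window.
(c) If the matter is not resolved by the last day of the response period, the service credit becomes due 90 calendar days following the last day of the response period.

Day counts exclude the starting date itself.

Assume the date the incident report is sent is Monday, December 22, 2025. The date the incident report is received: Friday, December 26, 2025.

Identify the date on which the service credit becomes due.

August 8, 2026

The last day of the resolution window: December 26, 2025 + 63 days = February 27, 2026.
Adding 72 calendar days to February 27, 2026 gives May 10, 2026, which is the last day of the response period.
The date on which the service credit becomes due: May 10, 2026 + 90 days = August 8, 2026.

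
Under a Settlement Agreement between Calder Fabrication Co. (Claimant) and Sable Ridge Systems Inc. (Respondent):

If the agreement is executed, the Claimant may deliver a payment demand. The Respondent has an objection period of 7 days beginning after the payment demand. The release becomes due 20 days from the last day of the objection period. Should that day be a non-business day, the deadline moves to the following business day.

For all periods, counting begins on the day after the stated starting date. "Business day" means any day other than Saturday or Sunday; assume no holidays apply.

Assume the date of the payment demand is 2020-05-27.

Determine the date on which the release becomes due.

2020-06-23

The last day of the objection period: 7 calendar days after 2020-05-27 is 2020-06-03.
The date on which the release becomes due: 2020-06-03 + 20 days = 2020-06-23. 2020-06-23 is a Tuesday, so no roll-forward applies.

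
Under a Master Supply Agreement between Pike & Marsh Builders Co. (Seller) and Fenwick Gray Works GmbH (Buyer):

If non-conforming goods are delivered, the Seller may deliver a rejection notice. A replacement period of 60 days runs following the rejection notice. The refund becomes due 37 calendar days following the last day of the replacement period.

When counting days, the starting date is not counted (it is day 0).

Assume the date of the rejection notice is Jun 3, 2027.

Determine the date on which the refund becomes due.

The last day of the replacement period: Jun 3, 2027 + 60 days = Aug 2, 2027.
The date on which the refund becomes due: 37 calendar days after Aug 2, 2027 is Sep 8, 2027.

Sep 8, 2027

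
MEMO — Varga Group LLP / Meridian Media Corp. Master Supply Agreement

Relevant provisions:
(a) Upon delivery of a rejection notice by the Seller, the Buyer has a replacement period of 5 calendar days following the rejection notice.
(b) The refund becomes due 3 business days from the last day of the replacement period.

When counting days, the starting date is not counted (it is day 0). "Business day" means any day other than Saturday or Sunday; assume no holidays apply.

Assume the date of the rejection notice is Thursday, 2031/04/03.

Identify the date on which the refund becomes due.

2031/04/11

Adding 5 calendar days to 2031/04/03 gives 2031/04/08, which is the last day of the replacement period.
The date on which the refund becomes due: 3 business days after Tuesday, 2031/04/08, skipping weekends — Apr 9, Apr 10, Apr 11 — lands on Friday, 2031/04/11.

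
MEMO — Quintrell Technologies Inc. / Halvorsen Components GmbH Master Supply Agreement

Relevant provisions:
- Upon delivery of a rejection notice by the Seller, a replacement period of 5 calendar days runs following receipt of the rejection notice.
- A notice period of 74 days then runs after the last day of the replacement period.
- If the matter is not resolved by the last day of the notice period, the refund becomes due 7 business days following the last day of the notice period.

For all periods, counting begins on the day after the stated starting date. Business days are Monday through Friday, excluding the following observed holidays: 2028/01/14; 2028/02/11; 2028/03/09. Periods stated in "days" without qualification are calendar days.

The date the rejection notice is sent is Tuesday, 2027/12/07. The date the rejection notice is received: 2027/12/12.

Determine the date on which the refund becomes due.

The last day of the replacement period: 2027/12/12 + 5 days = 2027/12/17.
Adding 74 calendar days to 2027/12/17 gives 2028/02/29, which is the last day of the notice period.
The date on which the refund becomes due: 7 business days after Tuesday, 2028/02/29, skipping weekends and the listed holiday on Mar 9 — Mar 1, Mar 2, Mar 3, Mar 6, Mar 7, Mar 8, Mar 10 — lands on Friday, 2028/03/10.

2028/03/10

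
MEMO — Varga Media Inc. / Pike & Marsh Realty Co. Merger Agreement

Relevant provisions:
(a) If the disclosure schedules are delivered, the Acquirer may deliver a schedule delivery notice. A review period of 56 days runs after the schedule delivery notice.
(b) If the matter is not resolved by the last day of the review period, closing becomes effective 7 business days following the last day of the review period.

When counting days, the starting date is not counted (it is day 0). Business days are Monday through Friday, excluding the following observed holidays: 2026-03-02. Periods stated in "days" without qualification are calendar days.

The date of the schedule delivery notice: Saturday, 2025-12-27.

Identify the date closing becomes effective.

2026-03-04

The last day of the review period: 56 calendar days after 2025-12-27 is 2026-02-21.
The date closing becomes effective: counting 7 business days from Saturday, 2026-02-21 (Feb 23, Feb 24, Feb 25, Feb 26, Feb 27, Mar 3, Mar 4, skipping weekends and the listed holiday on Mar 2) reaches Wednesday, 2026-03-04.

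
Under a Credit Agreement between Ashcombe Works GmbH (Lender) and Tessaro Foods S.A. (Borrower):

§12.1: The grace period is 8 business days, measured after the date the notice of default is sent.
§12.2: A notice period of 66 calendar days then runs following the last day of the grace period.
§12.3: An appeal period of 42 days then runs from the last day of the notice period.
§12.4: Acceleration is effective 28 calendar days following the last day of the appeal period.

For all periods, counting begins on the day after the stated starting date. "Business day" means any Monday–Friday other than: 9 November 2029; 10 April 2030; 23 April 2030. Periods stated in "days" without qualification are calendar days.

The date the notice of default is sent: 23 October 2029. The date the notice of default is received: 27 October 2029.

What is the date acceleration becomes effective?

The last day of the grace period: counting 8 business days from Tuesday, 23 October 2029 (Oct 24, Oct 25, Oct 26, Oct 29, Oct 30, Oct 31, Nov 1, Nov 2, skipping weekends) reaches Friday, 2 November 2029.
The last day of the notice period: 2 November 2029 + 66 days = 7 January 2030.
Adding 42 calendar days to 7 January 2030 gives 18 February 2030, which is the last day of the appeal period.
The date acceleration becomes effective: 28 calendar days after 18 February 2030 is 18 March 2030.

18 March 2030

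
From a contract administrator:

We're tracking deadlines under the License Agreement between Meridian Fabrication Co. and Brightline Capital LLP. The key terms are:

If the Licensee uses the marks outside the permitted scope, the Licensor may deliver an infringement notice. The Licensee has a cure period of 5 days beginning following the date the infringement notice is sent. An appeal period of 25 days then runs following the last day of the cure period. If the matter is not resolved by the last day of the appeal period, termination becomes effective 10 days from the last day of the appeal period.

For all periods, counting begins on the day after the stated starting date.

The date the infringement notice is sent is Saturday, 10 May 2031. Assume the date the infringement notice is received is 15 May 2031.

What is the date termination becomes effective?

19 June 2031

Adding 5 calendar days to 10 May 2031 gives 15 May 2031, which is the last day of the cure period.
Adding 25 calendar days to 15 May 2031 gives 9 June 2031, which is the last day of the appeal period.
The date termination becomes effective: 9 June 2031 + 10 days = 19 June 2031.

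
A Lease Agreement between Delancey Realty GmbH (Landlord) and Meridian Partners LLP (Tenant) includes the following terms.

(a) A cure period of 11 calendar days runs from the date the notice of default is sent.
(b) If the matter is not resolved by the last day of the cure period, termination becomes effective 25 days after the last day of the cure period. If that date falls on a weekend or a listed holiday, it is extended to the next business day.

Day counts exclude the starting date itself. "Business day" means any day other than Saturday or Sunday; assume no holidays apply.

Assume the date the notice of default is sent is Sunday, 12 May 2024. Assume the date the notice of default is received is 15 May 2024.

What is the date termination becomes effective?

The last day of the cure period: 11 calendar days after 12 May 2024 is 23 May 2024.
The date termination becomes effective: 25 calendar days after 23 May 2024 is 17 June 2024. 17 June 2024 is a Monday, so no roll-forward applies.

17 June 2024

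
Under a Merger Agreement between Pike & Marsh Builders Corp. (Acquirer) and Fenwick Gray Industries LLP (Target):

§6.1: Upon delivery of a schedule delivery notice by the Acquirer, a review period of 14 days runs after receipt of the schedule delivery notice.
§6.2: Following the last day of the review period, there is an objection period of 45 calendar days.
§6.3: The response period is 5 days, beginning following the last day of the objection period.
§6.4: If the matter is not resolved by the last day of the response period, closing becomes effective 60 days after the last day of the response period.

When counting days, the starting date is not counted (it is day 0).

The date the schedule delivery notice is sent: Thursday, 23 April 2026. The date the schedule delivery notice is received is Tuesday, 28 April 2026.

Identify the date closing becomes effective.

30 August 2026

The last day of the review period: 28 April 2026 + 14 days = 12 May 2026.
Adding 45 calendar days to 12 May 2026 gives 26 June 2026, which is the last day of the objection period.
The last day of the response period: 5 calendar days after 26 June 2026 is 1 July 2026.
The date closing becomes effective: 60 calendar days after 1 July 2026 is 30 August 2026.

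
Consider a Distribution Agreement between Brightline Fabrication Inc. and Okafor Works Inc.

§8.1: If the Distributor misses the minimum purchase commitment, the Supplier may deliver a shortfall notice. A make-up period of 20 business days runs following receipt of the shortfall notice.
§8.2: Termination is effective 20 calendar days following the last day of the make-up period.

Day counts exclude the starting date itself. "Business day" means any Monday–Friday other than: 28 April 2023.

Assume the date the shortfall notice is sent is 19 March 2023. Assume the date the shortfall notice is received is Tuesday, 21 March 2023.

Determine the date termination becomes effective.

8 May 2023

From Tuesday, 21 March 2023, 20 business days (Mar 22, Mar 23, Mar 24, Mar 27, …, Apr 14, Apr 17, Apr 18, skipping weekends) brings us to Tuesday, 18 April 2023, which is the last day of the make-up period.
Adding 20 calendar days to 18 April 2023 gives 8 May 2023, which is the date termination becomes effective.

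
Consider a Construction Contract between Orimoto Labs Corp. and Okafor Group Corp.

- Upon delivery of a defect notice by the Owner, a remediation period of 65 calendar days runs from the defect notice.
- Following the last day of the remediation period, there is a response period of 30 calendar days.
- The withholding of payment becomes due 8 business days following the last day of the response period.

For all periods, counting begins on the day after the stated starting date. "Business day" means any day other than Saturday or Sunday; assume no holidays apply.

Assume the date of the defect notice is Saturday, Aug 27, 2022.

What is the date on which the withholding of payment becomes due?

Dec 12, 2022

The last day of the remediation period: Aug 27, 2022 + 65 days = Oct 31, 2022.
The last day of the response period: Oct 31, 2022 + 30 days = Nov 30, 2022.
The date on which the withholding of payment becomes due: 8 business days after Wednesday, Nov 30, 2022, skipping weekends — Dec 1, Dec 2, Dec 5, Dec 6, Dec 7, Dec 8, Dec 9, Dec 12 — lands on Monday, Dec 12, 2022.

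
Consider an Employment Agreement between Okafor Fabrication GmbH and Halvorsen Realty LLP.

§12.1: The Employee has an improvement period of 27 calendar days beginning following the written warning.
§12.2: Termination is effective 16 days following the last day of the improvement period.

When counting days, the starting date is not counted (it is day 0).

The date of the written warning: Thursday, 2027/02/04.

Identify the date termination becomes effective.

The last day of the improvement period: 2027/02/04 + 27 days = 2027/03/03.
The date termination becomes effective: 16 calendar days after 2027/03/03 is 2027/03/19.

2027/03/19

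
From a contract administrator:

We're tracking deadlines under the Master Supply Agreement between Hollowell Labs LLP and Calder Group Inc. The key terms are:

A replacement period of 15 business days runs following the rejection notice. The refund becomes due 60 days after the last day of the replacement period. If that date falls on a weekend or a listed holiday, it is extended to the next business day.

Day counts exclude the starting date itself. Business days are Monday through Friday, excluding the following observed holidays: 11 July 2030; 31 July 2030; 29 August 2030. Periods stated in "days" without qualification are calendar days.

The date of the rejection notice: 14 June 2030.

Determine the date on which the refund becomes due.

From Friday, 14 June 2030, 15 business days (Jun 17, Jun 18, Jun 19, Jun 20, …, Jul 3, Jul 4, Jul 5, skipping weekends) brings us to Friday, 5 July 2030, which is the last day of the replacement period.
The date on which the refund becomes due: 5 July 2030 + 60 days = 3 September 2030. 3 September 2030 is a Tuesday and is not a listed holiday, so no roll-forward applies.

3 September 2030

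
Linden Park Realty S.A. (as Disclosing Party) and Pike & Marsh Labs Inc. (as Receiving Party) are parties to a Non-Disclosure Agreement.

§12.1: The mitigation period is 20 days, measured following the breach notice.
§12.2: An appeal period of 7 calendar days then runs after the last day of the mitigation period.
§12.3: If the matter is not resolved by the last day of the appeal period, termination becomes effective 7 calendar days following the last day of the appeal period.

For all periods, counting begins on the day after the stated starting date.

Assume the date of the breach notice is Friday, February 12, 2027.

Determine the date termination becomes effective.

March 18, 2027

The last day of the mitigation period: February 12, 2027 + 20 days = March 4, 2027.
Adding 7 calendar days to March 4, 2027 gives March 11, 2027, which is the last day of the appeal period.
The date termination becomes effective: March 11, 2027 + 7 days = March 18, 2027.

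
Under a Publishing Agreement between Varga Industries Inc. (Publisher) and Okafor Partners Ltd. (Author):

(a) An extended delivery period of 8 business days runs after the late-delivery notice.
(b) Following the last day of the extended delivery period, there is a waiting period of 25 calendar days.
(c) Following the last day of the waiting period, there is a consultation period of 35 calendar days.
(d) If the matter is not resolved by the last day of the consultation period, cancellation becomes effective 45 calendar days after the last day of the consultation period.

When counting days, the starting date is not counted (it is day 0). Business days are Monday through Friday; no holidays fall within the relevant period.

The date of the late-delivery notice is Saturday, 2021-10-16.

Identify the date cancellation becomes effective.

The last day of the extended delivery period: counting 8 business days from Saturday, 2021-10-16 (Oct 18, Oct 19, Oct 20, Oct 21, Oct 22, Oct 25, Oct 26, Oct 27, skipping weekends) reaches Wednesday, 2021-10-27.
The last day of the waiting period: 2021-10-27 + 25 days = 2021-11-21.
Adding 35 calendar days to 2021-11-21 gives 2021-12-26, which is the last day of the consultation period.
The date cancellation becomes effective: 45 calendar days after 2021-12-26 is 2022-02-09.

2022-02-09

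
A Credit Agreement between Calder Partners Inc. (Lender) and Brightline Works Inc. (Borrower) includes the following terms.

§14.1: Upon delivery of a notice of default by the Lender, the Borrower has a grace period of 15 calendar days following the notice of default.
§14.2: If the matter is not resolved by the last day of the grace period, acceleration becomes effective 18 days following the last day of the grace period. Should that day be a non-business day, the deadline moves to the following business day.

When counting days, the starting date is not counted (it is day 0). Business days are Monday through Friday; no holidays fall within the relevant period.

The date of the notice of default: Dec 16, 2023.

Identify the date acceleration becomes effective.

The last day of the grace period: 15 calendar days after Dec 16, 2023 is Dec 31, 2023.
The date acceleration becomes effective: Dec 31, 2023 + 18 days = Jan 18, 2024. Jan 18, 2024 is a Thursday, so no roll-forward applies.

Jan 18, 2024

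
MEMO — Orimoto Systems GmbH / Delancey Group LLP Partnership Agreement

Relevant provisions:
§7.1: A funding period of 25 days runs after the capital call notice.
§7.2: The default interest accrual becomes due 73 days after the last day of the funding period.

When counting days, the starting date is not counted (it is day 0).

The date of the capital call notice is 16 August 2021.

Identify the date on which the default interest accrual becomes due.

The last day of the funding period: 16 August 2021 + 25 days = 10 September 2021.
Adding 73 calendar days to 10 September 2021 gives 22 November 2021, which is the date on which the default interest accrual becomes due.

22 November 2021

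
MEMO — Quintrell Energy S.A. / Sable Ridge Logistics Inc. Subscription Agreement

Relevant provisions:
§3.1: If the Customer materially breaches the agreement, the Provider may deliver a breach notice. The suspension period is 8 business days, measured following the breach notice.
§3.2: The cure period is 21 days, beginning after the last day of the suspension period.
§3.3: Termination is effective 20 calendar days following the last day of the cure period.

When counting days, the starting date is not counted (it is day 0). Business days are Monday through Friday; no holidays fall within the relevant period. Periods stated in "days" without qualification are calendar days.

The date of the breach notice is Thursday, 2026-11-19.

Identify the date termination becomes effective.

The last day of the suspension period: counting 8 business days from Thursday, 2026-11-19 (Nov 20, Nov 23, Nov 24, Nov 25, Nov 26, Nov 27, Nov 30, Dec 1, skipping weekends) reaches Tuesday, 2026-12-01.
The last day of the cure period: 2026-12-01 + 21 days = 2026-12-22.
The date termination becomes effective: 2026-12-22 + 20 days = 2027-01-11.

2027-01-11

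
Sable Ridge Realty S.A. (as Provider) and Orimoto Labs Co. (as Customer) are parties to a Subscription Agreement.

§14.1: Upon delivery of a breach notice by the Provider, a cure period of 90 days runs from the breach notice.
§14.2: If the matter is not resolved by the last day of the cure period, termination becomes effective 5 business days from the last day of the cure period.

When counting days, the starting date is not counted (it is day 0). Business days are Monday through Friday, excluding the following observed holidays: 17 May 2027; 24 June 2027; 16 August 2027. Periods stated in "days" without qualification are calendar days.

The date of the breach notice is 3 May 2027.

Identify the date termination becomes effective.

The last day of the cure period: 90 calendar days after 3 May 2027 is 1 August 2027.
The date termination becomes effective: 5 business days after Sunday, 1 August 2027, skipping weekends — Aug 2, Aug 3, Aug 4, Aug 5, Aug 6 — lands on Friday, 6 August 2027.

6 August 2027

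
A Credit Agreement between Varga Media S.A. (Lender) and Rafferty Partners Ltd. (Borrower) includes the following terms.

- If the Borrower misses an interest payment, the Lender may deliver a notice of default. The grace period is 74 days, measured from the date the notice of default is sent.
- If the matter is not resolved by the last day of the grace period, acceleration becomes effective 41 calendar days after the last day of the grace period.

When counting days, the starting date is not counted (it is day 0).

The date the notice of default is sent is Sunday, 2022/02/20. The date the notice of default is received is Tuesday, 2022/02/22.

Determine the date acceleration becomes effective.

Adding 74 calendar days to 2022/02/20 gives 2022/05/05, which is the last day of the grace period.
Adding 41 calendar days to 2022/05/05 gives 2022/06/15, which is the date acceleration becomes effective.

2022/06/15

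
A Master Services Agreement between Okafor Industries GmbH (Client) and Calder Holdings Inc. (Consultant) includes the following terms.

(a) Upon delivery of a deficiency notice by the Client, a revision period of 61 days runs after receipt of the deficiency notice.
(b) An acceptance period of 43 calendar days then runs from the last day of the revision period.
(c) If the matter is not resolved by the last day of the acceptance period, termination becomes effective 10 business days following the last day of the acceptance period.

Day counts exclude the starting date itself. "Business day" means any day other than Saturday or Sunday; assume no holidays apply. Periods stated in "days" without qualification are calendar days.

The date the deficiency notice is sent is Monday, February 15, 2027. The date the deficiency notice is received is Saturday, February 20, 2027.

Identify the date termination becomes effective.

June 18, 2027

Adding 61 calendar days to February 20, 2027 gives April 22, 2027, which is the last day of the revision period.
Adding 43 calendar days to April 22, 2027 gives June 4, 2027, which is the last day of the acceptance period.
The date termination becomes effective: counting 10 business days from Friday, June 4, 2027 (Jun 7, Jun 8, Jun 9, Jun 10, Jun 11, Jun 14, Jun 15, Jun 16, Jun 17, Jun 18, skipping weekends) reaches Friday, June 18, 2027.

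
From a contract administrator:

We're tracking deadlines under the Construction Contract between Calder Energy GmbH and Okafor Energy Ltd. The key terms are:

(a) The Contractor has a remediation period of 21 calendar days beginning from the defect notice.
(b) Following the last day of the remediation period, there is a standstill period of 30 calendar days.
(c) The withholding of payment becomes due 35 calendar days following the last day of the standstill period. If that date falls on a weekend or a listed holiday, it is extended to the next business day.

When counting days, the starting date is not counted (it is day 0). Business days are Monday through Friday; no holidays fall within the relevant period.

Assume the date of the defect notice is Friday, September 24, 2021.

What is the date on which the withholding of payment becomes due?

Adding 21 calendar days to September 24, 2021 gives October 15, 2021, which is the last day of the remediation period.
The last day of the standstill period: 30 calendar days after October 15, 2021 is November 14, 2021.
Adding 35 calendar days to November 14, 2021 gives December 19, 2021, which is the date on which the withholding of payment becomes due. That falls on a Sunday, so it rolls to the next business day, Monday, December 20, 2021.

December 20, 2021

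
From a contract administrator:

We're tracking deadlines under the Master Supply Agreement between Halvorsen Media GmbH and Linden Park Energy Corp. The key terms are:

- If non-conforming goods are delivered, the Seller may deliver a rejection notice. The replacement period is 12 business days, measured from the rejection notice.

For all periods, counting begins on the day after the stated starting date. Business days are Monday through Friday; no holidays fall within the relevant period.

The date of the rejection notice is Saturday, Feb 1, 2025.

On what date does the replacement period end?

The last day of the replacement period: 12 business days after Saturday, Feb 1, 2025, skipping weekends — Feb 3, Feb 4, Feb 5, Feb 6, …, Feb 14, Feb 17, Feb 18 — lands on Tuesday, Feb 18, 2025.

Feb 18, 2025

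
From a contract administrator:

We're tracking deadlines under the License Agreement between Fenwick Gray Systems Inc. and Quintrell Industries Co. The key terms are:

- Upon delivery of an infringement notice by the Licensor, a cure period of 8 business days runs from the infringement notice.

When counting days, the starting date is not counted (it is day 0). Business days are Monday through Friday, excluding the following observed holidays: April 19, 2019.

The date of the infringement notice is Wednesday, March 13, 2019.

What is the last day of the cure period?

The last day of the cure period: counting 8 business days from Wednesday, March 13, 2019 (Mar 14, Mar 15, Mar 18, Mar 19, Mar 20, Mar 21, Mar 22, Mar 25, skipping weekends) reaches Monday, March 25, 2019.

March 25, 2019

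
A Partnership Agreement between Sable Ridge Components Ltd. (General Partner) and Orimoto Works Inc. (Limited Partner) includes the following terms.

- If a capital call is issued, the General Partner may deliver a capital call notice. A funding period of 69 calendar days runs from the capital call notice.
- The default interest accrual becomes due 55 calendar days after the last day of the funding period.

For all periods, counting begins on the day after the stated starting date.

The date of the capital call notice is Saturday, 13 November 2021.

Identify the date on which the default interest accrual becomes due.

17 March 2022

The last day of the funding period: 69 calendar days after 13 November 2021 is 21 January 2022.
Adding 55 calendar days to 21 January 2022 gives 17 March 2022, which is the date on which the default interest accrual becomes due.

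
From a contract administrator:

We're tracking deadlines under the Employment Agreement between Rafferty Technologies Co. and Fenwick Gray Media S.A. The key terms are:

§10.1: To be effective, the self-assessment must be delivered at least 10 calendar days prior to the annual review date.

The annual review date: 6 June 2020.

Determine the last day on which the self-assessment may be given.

Counting back 10 calendar days from 6 June 2020 gives 27 May 2020.

27 May 2020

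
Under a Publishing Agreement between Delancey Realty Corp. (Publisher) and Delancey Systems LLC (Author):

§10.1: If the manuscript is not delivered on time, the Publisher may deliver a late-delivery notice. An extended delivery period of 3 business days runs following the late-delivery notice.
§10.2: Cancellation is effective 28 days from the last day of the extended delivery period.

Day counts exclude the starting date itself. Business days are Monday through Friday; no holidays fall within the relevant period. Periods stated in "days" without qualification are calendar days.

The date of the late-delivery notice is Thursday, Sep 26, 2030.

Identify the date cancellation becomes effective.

The last day of the extended delivery period: counting 3 business days from Thursday, Sep 26, 2030 (Sep 27, Sep 30, Oct 1, skipping weekends) reaches Tuesday, Oct 1, 2030.
The date cancellation becomes effective: 28 calendar days after Oct 1, 2030 is Oct 29, 2030.

Oct 29, 2030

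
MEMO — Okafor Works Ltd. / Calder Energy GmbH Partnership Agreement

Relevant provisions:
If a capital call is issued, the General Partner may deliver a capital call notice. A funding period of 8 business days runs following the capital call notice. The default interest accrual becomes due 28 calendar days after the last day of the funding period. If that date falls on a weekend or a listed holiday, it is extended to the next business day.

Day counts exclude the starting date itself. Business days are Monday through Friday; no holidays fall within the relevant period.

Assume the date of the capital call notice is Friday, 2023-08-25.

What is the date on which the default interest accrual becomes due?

2023-10-04

The last day of the funding period: 8 business days after Friday, 2023-08-25, skipping weekends — Aug 28, Aug 29, Aug 30, Aug 31, Sep 1, Sep 4, Sep 5, Sep 6 — lands on Wednesday, 2023-09-06.
The date on which the default interest accrual becomes due: 28 calendar days after 2023-09-06 is 2023-10-04. 2023-10-04 is a Wednesday, so no roll-forward applies.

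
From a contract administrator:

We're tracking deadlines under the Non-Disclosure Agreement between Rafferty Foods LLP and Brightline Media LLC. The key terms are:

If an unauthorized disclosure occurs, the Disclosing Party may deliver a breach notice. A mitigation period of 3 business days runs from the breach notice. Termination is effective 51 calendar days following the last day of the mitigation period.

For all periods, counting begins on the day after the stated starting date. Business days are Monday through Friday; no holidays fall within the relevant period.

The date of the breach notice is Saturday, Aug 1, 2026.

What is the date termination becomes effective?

From Saturday, Aug 1, 2026, 3 business days (Aug 3, Aug 4, Aug 5, skipping weekends) brings us to Wednesday, Aug 5, 2026, which is the last day of the mitigation period.
The date termination becomes effective: 51 calendar days after Aug 5, 2026 is Sep 25, 2026.

Sep 25, 2026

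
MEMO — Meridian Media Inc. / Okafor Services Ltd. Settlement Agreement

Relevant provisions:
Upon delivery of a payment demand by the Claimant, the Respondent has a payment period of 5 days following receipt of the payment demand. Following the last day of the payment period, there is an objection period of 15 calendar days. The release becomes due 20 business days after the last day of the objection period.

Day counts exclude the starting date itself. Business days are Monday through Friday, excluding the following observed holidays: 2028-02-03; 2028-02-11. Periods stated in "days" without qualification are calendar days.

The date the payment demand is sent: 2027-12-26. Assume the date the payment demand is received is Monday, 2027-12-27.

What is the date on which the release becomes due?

2028-02-15

The last day of the payment period: 5 calendar days after 2027-12-27 is 2028-01-01.
The last day of the objection period: 2028-01-01 + 15 days = 2028-01-16.
From Sunday, 2028-01-16, 20 business days (Jan 17, Jan 18, Jan 19, Jan 20, …, Feb 10, Feb 14, Feb 15, skipping weekends and the listed holidays on Feb 3, Feb 11) brings us to Tuesday, 2028-02-15, which is the date on which the release becomes due.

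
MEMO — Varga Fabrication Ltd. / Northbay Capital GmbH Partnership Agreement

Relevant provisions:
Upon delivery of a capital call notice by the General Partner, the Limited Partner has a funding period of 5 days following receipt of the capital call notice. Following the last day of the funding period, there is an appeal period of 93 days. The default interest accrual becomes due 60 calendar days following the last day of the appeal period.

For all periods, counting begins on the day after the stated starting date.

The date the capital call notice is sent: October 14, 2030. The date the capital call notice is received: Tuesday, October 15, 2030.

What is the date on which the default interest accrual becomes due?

The last day of the funding period: October 15, 2030 + 5 days = October 20, 2030.
The last day of the appeal period: 93 calendar days after October 20, 2030 is January 21, 2031.
Adding 60 calendar days to January 21, 2031 gives March 22, 2031, which is the date on which the default interest accrual becomes due.

March 22, 2031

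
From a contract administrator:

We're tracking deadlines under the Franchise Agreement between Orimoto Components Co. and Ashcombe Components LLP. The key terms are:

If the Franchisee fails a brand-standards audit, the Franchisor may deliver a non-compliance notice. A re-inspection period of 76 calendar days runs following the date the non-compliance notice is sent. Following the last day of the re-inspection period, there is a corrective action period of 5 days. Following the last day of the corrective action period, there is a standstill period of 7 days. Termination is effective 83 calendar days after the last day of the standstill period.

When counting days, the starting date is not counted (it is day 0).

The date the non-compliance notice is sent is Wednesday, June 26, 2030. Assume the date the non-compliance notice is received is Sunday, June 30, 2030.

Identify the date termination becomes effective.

December 14, 2030

The last day of the re-inspection period: June 26, 2030 + 76 days = September 10, 2030.
The last day of the corrective action period: 5 calendar days after September 10, 2030 is September 15, 2030.
The last day of the standstill period: 7 calendar days after September 15, 2030 is September 22, 2030.
The date termination becomes effective: September 22, 2030 + 83 days = December 14, 2030.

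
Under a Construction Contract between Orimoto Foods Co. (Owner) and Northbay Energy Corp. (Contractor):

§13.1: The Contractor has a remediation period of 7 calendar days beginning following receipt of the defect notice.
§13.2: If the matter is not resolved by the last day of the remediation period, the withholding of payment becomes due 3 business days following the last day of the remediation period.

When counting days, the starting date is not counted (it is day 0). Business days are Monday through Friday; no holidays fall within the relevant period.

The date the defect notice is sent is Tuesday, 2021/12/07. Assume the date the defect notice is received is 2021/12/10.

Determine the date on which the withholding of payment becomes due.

2021/12/22

The last day of the remediation period: 7 calendar days after 2021/12/10 is 2021/12/17.
The date on which the withholding of payment becomes due: counting 3 business days from Friday, 2021/12/17 (Dec 20, Dec 21, Dec 22, skipping weekends) reaches Wednesday, 2021/12/22.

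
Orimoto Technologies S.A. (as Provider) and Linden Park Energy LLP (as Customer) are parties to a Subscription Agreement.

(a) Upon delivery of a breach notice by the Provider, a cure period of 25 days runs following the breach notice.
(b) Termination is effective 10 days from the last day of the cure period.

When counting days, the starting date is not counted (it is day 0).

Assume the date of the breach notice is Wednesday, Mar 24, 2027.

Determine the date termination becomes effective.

Apr 28, 2027

The last day of the cure period: Mar 24, 2027 + 25 days = Apr 18, 2027.
The date termination becomes effective: Apr 18, 2027 + 10 days = Apr 28, 2027.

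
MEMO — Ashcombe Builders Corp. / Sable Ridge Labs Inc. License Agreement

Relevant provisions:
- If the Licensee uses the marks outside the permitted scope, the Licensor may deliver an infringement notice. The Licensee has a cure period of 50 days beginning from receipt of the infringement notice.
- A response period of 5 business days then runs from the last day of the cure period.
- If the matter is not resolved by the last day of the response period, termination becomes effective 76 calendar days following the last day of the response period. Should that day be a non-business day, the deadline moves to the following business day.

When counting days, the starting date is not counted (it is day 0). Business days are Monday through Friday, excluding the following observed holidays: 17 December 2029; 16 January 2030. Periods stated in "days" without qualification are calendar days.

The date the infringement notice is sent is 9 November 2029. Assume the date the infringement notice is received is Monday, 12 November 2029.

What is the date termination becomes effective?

25 March 2030

Adding 50 calendar days to 12 November 2029 gives 1 January 2030, which is the last day of the cure period.
From Tuesday, 1 January 2030, 5 business days (Jan 2, Jan 3, Jan 4, Jan 7, Jan 8, skipping weekends) brings us to Tuesday, 8 January 2030, which is the last day of the response period.
The date termination becomes effective: 76 calendar days after 8 January 2030 is 25 March 2030. 25 March 2030 is a Monday and is not a listed holiday, so no roll-forward applies.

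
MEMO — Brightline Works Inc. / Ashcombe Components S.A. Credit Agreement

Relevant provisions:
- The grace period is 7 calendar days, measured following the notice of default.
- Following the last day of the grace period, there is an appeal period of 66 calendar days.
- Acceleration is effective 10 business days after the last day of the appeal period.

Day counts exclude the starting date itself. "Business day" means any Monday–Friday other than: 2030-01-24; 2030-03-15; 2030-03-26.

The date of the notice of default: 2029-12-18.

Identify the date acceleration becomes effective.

2030-03-18

Adding 7 calendar days to 2029-12-18 gives 2029-12-25, which is the last day of the grace period.
The last day of the appeal period: 66 calendar days after 2029-12-25 is 2030-03-01.
The date acceleration becomes effective: 10 business days after Friday, 2030-03-01, skipping weekends and the listed holiday on Mar 15 — Mar 4, Mar 5, Mar 6, Mar 7, Mar 8, Mar 11, Mar 12, Mar 13, Mar 14, Mar 18 — lands on Monday, 2030-03-18.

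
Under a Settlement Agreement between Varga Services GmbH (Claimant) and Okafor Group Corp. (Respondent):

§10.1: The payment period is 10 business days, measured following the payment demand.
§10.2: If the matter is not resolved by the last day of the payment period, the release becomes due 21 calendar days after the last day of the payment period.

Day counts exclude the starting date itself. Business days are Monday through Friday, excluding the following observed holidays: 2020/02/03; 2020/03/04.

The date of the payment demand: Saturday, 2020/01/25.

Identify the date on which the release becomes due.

2020/03/02

The last day of the payment period: counting 10 business days from Saturday, 2020/01/25 (Jan 27, Jan 28, Jan 29, Jan 30, Jan 31, Feb 4, Feb 5, Feb 6, Feb 7, Feb 10, skipping weekends and the listed holiday on Feb 3) reaches Monday, 2020/02/10.
The date on which the release becomes due: 2020/02/10 + 21 days = 2020/03/02.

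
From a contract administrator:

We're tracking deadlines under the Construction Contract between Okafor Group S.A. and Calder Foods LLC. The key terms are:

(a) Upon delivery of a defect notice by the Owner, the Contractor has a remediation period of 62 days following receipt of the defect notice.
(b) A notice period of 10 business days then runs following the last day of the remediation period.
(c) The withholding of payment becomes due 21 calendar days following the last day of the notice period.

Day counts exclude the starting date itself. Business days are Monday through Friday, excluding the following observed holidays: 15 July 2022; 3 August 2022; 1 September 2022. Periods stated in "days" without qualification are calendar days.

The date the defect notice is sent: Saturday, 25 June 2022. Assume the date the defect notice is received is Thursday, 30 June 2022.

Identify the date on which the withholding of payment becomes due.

6 October 2022

Adding 62 calendar days to 30 June 2022 gives 31 August 2022, which is the last day of the remediation period.
From Wednesday, 31 August 2022, 10 business days (Sep 2, Sep 5, Sep 6, Sep 7, Sep 8, Sep 9, Sep 12, Sep 13, Sep 14, Sep 15, skipping weekends and the listed holiday on Sep 1) brings us to Thursday, 15 September 2022, which is the last day of the notice period.
The date on which the withholding of payment becomes due: 15 September 2022 + 21 days = 6 October 2022.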